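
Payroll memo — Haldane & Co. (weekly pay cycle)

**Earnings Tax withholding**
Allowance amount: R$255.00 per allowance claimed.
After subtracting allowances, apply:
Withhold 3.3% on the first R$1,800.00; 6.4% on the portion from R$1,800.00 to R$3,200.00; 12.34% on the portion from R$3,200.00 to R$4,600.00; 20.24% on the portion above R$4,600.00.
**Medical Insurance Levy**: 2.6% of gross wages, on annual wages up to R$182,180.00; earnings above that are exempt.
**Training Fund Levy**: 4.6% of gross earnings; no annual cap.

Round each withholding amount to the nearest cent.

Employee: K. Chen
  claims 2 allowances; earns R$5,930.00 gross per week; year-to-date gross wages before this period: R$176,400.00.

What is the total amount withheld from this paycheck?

Earnings Tax: taxable = R$5,930.00 − 2×R$255.00 = R$5,420.00
  R$321.76 + 20.24% × (R$5,420.00 − R$4,600.00) = R$321.76 + 20.24% × R$820.00 = R$487.73
Medical Insurance Levy: cap R$182,180.00 − YTD R$176,400.00 = R$5,780.00 subject; 2.6% × R$5,780.00 = R$150.28
Training Fund Levy: 4.6% × R$5,930.00 = R$272.78
Total: R$487.73 + R$150.28 + R$272.78 = R$910.79

R$910.79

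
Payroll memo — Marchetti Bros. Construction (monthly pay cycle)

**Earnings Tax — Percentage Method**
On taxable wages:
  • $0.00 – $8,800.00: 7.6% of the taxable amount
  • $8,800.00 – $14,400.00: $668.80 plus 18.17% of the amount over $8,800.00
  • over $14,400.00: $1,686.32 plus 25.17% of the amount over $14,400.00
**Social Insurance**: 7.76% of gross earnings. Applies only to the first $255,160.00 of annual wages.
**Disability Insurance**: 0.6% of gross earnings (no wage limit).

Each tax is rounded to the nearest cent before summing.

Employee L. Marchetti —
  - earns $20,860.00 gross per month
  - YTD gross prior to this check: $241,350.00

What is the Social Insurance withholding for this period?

$1,071.66

Social Insurance: cap $255,160.00 − YTD $241,350.00 = $13,810.00 subject; 7.76% × $13,810.00 = $1,071.66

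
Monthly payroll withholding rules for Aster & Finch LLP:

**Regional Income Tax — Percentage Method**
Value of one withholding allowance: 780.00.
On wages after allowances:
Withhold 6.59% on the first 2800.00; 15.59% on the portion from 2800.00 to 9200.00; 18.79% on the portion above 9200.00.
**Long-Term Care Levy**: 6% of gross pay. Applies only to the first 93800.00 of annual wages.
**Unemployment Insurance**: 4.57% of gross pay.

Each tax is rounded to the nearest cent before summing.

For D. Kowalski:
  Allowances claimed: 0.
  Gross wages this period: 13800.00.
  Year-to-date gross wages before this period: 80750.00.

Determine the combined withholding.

Regional Income Tax: taxable = 13800.00
  1182.28 + 18.79% × (13800.00 − 9200.00) = 1182.28 + 18.79% × 4600.00 = 2046.62
Long-Term Care Levy: cap 93800.00 − YTD 80750.00 = 13050.00 subject; 6% × 13050.00 = 783.00
Unemployment Insurance: 4.57% × 13800.00 = 630.66
Total: 2046.62 + 783.00 + 630.66 = 3460.28

3460.28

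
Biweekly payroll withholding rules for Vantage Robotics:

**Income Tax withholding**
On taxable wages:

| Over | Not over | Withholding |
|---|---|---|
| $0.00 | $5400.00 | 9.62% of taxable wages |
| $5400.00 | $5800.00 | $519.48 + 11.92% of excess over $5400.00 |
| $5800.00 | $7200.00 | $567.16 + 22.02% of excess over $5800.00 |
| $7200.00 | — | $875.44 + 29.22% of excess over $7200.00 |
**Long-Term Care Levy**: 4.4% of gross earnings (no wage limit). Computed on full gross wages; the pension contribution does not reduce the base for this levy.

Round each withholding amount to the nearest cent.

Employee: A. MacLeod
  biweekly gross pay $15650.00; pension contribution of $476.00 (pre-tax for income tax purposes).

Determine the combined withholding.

Income Tax: taxable = $15650.00 − $476.00 = $15174.00
  $875.44 + 29.22% × ($15174.00 − $7200.00) = $875.44 + 29.22% × $7974.00 = $3205.44
Long-Term Care Levy: 4.4% × $15650.00 = $688.60
Total: $3205.44 + $688.60 = $3894.04

$3894.04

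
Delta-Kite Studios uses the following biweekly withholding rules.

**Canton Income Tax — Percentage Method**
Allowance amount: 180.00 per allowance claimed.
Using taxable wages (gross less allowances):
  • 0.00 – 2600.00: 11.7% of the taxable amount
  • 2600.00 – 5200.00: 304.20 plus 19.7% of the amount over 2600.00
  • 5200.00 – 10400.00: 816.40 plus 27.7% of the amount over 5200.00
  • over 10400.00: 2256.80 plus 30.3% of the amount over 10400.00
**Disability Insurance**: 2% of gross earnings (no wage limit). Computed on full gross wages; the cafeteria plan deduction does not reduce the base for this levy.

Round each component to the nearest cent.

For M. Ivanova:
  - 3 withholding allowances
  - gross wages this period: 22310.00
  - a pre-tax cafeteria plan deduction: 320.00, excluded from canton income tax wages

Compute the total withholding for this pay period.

Canton Income Tax: taxable = 22310.00 − 320.00 − 3×180.00 = 21450.00
  2256.80 + 30.3% × (21450.00 − 10400.00) = 2256.80 + 30.3% × 11050.00 = 5604.95
Disability Insurance: 2% × 22310.00 = 446.20
Total: 5604.95 + 446.20 = 6051.15

6051.15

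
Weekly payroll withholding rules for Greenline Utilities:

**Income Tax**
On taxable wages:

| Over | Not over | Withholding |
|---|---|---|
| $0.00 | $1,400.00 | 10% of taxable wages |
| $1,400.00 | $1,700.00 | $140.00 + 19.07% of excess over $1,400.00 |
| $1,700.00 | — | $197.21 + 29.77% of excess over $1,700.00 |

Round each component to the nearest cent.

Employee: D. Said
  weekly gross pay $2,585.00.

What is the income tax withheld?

$460.67

Income Tax: taxable = $2,585.00
  $197.21 + 29.77% × ($2,585.00 − $1,700.00) = $197.21 + 29.77% × $885.00 = $460.67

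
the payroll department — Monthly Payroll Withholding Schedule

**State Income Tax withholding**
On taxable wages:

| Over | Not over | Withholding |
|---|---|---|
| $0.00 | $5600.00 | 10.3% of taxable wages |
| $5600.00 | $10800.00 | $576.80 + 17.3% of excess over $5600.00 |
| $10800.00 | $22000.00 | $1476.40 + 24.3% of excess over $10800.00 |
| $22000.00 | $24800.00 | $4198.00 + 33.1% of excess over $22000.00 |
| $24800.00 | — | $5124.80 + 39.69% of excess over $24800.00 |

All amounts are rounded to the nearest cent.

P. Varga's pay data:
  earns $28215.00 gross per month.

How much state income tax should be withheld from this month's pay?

State Income Tax: taxable = $28215.00
  $5124.80 + 39.69% × ($28215.00 − $24800.00) = $5124.80 + 39.69% × $3415.00 = $6480.21

$6480.21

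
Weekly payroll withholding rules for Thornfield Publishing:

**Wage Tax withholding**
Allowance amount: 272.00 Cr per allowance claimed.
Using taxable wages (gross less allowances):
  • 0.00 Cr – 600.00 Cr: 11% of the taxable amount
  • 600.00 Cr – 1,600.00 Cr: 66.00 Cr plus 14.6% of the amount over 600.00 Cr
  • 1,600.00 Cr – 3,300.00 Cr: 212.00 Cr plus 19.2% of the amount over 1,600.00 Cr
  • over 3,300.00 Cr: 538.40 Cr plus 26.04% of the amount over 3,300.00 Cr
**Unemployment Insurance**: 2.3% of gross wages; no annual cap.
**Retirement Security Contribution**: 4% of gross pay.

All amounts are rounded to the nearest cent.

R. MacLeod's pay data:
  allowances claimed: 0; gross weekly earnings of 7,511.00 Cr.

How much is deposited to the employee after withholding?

5,402.87 Cr

Wage Tax: taxable = 7,511.00 Cr
  538.40 Cr + 26.04% × (7,511.00 Cr − 3,300.00 Cr) = 538.40 Cr + 26.04% × 4,211.00 Cr = 1,634.94 Cr
Unemployment Insurance: 2.3% × 7,511.00 Cr = 172.75 Cr
Retirement Security Contribution: 4% × 7,511.00 Cr = 300.44 Cr
Total withheld: 1,634.94 Cr + 172.75 Cr + 300.44 Cr = 2,108.13 Cr
Net pay: 7,511.00 Cr − 2,108.13 Cr = 5,402.87 Cr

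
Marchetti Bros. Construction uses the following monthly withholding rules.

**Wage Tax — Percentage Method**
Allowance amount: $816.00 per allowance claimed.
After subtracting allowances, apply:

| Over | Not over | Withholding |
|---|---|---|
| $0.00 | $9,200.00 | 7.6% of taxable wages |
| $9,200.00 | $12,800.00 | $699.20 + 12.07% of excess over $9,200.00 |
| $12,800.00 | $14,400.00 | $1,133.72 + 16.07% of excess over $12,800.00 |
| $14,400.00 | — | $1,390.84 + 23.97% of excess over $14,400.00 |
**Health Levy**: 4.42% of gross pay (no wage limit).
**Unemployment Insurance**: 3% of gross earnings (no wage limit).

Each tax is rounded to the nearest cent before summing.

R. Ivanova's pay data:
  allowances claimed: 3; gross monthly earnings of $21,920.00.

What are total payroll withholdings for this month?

Wage Tax: taxable = $21,920.00 − 3×$816.00 = $19,472.00
  $1,390.84 + 23.97% × ($19,472.00 − $14,400.00) = $1,390.84 + 23.97% × $5,072.00 = $2,606.60
Health Levy: 4.42% × $21,920.00 = $968.86
Unemployment Insurance: 3% × $21,920.00 = $657.60
Total: $2,606.60 + $968.86 + $657.60 = $4,233.06

$4,233.06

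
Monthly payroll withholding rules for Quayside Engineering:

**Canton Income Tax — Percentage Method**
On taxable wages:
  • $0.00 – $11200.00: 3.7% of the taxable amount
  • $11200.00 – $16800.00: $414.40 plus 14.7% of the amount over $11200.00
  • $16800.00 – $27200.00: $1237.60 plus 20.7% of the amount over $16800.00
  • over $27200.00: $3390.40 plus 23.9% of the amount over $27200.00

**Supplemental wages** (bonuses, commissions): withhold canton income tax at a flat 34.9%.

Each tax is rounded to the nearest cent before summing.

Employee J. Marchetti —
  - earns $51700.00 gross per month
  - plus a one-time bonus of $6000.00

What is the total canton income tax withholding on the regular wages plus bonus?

$11339.90

Canton Income Tax: taxable = $51700.00
  $3390.40 + 23.9% × ($51700.00 − $27200.00) = $3390.40 + 23.9% × $24500.00 = $9245.90
Supplemental (34.9% flat on bonus): 34.9% × $6000.00 = $2094.00
Total canton income tax: $9245.90 + $2094.00 = $11339.90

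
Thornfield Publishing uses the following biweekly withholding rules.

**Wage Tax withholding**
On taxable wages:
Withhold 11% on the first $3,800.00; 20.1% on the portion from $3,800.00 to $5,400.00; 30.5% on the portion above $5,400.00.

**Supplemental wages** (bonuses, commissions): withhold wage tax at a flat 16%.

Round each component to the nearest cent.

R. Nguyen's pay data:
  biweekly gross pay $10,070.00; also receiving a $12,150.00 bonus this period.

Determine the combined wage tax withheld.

Wage Tax: taxable = $10,070.00
  $739.60 + 30.5% × ($10,070.00 − $5,400.00) = $739.60 + 30.5% × $4,670.00 = $2,163.95
Supplemental (16% flat on bonus): 16% × $12,150.00 = $1,944.00
Total wage tax: $2,163.95 + $1,944.00 = $4,107.95

$4,107.95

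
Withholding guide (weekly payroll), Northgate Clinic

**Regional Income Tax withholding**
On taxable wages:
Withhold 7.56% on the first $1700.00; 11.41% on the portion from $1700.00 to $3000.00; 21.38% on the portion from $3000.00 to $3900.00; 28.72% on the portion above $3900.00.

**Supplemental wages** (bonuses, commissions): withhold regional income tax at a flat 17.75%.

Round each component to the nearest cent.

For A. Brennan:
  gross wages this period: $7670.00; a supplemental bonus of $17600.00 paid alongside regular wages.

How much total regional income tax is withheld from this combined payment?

$4676.01

Regional Income Tax: taxable = $7670.00
  $469.27 + 28.72% × ($7670.00 − $3900.00) = $469.27 + 28.72% × $3770.00 = $1552.01
Supplemental (17.75% flat on bonus): 17.75% × $17600.00 = $3124.00
Total regional income tax: $1552.01 + $3124.00 = $4676.01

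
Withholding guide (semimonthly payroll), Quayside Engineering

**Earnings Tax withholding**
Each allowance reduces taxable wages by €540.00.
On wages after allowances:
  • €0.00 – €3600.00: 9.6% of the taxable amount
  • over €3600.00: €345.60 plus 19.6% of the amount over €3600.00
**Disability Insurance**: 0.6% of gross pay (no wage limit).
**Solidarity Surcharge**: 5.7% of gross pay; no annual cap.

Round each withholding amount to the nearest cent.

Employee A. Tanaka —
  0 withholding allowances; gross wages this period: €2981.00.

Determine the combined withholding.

€473.99

Earnings Tax: taxable = €2981.00
  9.6% × €2981.00 = €286.18
Disability Insurance: 0.6% × €2981.00 = €17.89
Solidarity Surcharge: 5.7% × €2981.00 = €169.92
Total: €286.18 + €17.89 + €169.92 = €473.99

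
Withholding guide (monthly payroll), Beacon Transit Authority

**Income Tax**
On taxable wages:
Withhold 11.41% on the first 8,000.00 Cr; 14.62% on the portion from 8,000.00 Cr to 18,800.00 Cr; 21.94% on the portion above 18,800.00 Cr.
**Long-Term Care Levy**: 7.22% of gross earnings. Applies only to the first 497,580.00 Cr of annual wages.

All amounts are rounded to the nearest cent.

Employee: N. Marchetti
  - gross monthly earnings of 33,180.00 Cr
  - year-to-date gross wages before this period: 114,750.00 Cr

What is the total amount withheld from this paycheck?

8,042.33 Cr

Income Tax: taxable = 33,180.00 Cr
  2,491.76 Cr + 21.94% × (33,180.00 Cr − 18,800.00 Cr) = 2,491.76 Cr + 21.94% × 14,380.00 Cr = 5,646.73 Cr
Long-Term Care Levy: 7.22% × 33,180.00 Cr = 2,395.60 Cr
Total: 5,646.73 Cr + 2,395.60 Cr = 8,042.33 Cr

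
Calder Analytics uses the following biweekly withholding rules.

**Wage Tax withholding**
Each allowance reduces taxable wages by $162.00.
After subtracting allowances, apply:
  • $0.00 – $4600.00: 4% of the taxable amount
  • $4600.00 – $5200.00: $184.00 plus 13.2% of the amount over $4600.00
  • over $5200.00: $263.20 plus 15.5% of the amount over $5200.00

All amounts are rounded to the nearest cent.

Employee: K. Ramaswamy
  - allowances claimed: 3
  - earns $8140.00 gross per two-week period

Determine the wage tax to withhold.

Wage Tax: taxable = $8140.00 − 3×$162.00 = $7654.00
  $263.20 + 15.5% × ($7654.00 − $5200.00) = $263.20 + 15.5% × $2454.00 = $643.57

$643.57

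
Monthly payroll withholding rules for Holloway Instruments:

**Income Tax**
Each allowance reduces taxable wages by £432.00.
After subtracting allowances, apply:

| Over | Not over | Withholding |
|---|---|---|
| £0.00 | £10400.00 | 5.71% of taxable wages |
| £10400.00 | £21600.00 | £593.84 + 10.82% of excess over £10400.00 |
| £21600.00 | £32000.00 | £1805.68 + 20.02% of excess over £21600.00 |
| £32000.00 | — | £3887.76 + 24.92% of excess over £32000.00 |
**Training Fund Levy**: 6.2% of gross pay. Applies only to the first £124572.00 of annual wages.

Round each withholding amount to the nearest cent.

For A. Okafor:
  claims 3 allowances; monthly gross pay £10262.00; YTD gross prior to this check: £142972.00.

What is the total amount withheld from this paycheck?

Income Tax: taxable = £10262.00 − 3×£432.00 = £8966.00
  5.71% × £8966.00 = £511.96
Training Fund Levy: YTD £142972.00 ≥ cap £124572.00 → £0.00
Total: £511.96 + £0.00 = £511.96

£511.96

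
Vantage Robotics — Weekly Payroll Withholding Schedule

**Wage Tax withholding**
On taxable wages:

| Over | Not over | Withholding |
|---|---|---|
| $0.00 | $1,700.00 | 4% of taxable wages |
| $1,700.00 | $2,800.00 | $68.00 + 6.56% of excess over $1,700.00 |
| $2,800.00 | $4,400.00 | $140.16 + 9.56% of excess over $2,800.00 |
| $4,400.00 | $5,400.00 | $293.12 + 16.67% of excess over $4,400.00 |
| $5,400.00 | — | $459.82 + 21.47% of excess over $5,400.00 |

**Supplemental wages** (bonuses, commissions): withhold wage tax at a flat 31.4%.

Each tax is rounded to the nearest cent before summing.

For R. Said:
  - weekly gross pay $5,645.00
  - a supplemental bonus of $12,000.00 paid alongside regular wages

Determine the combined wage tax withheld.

Wage Tax: taxable = $5,645.00
  $459.82 + 21.47% × ($5,645.00 − $5,400.00) = $459.82 + 21.47% × $245.00 = $512.42
Supplemental (31.4% flat on bonus): 31.4% × $12,000.00 = $3,768.00
Total wage tax: $512.42 + $3,768.00 = $4,280.42

$4,280.42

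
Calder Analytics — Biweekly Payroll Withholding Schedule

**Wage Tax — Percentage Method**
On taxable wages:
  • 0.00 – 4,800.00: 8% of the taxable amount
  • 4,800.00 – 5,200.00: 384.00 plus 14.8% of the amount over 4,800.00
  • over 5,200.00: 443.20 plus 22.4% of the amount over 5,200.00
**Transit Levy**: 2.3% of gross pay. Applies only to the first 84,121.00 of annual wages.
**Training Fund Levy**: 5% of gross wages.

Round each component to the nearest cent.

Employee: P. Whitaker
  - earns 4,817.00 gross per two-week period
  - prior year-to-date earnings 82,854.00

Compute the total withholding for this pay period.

656.51

Wage Tax: taxable = 4,817.00
  384.00 + 14.8% × (4,817.00 − 4,800.00) = 384.00 + 14.8% × 17.00 = 386.52
Transit Levy: cap 84,121.00 − YTD 82,854.00 = 1,267.00 subject; 2.3% × 1,267.00 = 29.14
Training Fund Levy: 5% × 4,817.00 = 240.85
Total: 386.52 + 29.14 + 240.85 = 656.51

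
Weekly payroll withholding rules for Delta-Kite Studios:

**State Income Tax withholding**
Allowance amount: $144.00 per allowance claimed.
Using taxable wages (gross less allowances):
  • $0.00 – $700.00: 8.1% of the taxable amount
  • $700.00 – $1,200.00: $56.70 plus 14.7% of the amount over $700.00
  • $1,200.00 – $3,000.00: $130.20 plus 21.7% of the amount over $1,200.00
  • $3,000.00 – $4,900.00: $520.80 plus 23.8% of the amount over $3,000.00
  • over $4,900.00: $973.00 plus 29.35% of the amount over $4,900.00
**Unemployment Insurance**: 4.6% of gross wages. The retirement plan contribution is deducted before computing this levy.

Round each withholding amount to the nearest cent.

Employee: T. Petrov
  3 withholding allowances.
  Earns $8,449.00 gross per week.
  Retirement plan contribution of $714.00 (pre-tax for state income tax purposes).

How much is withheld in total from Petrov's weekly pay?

$2,034.09

State Income Tax: taxable = $8,449.00 − $714.00 − 3×$144.00 = $7,303.00
  $973.00 + 29.35% × ($7,303.00 − $4,900.00) = $973.00 + 29.35% × $2,403.00 = $1,678.28
Unemployment Insurance: 4.6% × $7,735.00 = $355.81
Total: $1,678.28 + $355.81 = $2,034.09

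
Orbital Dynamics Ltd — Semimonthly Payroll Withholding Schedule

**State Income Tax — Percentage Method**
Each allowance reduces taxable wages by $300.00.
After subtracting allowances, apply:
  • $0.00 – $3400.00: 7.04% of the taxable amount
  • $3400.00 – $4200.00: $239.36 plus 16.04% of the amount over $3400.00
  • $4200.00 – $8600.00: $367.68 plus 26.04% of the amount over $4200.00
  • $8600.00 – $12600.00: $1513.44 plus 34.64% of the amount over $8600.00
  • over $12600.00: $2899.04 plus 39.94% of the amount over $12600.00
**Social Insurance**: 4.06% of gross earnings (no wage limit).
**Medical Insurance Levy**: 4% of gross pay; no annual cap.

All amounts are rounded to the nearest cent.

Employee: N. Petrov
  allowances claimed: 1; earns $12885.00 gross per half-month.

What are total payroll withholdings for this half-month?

State Income Tax: taxable = $12885.00 − 1×$300.00 = $12585.00
  $1513.44 + 34.64% × ($12585.00 − $8600.00) = $1513.44 + 34.64% × $3985.00 = $2893.84
Social Insurance: 4.06% × $12885.00 = $523.13
Medical Insurance Levy: 4% × $12885.00 = $515.40
Total: $2893.84 + $523.13 + $515.40 = $3932.37

$3932.37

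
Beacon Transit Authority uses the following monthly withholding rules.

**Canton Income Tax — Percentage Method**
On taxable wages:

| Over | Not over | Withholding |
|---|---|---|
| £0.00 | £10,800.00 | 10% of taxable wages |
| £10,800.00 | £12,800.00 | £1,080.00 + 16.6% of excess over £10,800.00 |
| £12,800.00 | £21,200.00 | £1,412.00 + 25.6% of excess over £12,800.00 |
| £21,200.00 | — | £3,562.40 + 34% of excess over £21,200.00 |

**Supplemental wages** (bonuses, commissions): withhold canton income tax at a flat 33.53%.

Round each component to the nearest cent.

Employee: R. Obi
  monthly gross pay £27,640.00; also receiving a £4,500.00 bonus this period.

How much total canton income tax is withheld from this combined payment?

£7,260.85

Canton Income Tax: taxable = £27,640.00
  £3,562.40 + 34% × (£27,640.00 − £21,200.00) = £3,562.40 + 34% × £6,440.00 = £5,752.00
Supplemental (33.53% flat on bonus): 33.53% × £4,500.00 = £1,508.85
Total canton income tax: £5,752.00 + £1,508.85 = £7,260.85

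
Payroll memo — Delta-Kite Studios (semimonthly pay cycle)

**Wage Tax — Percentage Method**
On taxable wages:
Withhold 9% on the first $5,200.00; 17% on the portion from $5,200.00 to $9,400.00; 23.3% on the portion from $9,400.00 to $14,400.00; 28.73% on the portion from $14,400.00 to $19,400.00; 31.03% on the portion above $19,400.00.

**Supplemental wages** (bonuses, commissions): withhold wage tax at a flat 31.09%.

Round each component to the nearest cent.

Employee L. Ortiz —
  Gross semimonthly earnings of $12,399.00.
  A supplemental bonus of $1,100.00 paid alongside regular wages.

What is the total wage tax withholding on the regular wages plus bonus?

$2,222.76

Wage Tax: taxable = $12,399.00
  $1,182.00 + 23.3% × ($12,399.00 − $9,400.00) = $1,182.00 + 23.3% × $2,999.00 = $1,880.77
Supplemental (31.09% flat on bonus): 31.09% × $1,100.00 = $341.99
Total wage tax: $1,880.77 + $341.99 = $2,222.76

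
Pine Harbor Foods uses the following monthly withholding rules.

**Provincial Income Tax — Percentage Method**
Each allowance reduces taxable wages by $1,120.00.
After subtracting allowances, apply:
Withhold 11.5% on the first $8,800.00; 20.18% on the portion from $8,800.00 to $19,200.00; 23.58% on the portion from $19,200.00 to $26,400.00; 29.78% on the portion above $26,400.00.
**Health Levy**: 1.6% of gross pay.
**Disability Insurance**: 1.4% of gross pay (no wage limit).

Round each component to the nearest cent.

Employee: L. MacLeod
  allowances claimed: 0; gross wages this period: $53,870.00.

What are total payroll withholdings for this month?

$14,605.15

Provincial Income Tax: taxable = $53,870.00
  $4,808.48 + 29.78% × ($53,870.00 − $26,400.00) = $4,808.48 + 29.78% × $27,470.00 = $12,989.05
Health Levy: 1.6% × $53,870.00 = $861.92
Disability Insurance: 1.4% × $53,870.00 = $754.18
Total: $12,989.05 + $861.92 + $754.18 = $14,605.15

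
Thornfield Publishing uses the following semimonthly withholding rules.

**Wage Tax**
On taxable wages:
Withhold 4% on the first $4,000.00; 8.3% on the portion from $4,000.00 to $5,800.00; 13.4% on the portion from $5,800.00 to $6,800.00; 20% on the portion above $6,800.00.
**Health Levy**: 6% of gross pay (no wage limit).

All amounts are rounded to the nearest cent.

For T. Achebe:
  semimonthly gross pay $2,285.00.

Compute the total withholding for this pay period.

$228.50

Wage Tax: taxable = $2,285.00
  4% × $2,285.00 = $91.40
Health Levy: 6% × $2,285.00 = $137.10
Total: $91.40 + $137.10 = $228.50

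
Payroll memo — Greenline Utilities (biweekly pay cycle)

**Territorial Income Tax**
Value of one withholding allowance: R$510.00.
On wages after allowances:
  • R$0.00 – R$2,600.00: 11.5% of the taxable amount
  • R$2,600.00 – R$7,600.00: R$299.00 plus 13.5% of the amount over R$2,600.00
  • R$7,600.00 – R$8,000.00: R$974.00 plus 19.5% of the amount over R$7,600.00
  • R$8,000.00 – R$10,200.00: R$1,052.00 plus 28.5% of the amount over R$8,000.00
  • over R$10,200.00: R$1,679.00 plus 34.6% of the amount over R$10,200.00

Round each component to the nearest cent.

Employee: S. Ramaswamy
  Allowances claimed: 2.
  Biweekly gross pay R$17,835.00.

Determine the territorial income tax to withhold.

R$3,967.79

Territorial Income Tax: taxable = R$17,835.00 − 2×R$510.00 = R$16,815.00
  R$1,679.00 + 34.6% × (R$16,815.00 − R$10,200.00) = R$1,679.00 + 34.6% × R$6,615.00 = R$3,967.79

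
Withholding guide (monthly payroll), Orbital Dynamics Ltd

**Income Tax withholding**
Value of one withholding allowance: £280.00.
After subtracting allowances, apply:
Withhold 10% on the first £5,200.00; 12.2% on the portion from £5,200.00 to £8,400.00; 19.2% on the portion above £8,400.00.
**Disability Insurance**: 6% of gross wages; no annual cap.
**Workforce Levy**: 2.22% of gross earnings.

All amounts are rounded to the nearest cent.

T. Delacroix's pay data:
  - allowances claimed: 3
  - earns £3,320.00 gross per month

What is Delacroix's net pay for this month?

Income Tax: taxable = £3,320.00 − 3×£280.00 = £2,480.00
  10% × £2,480.00 = £248.00
Disability Insurance: 6% × £3,320.00 = £199.20
Workforce Levy: 2.22% × £3,320.00 = £73.70
Total withheld: £248.00 + £199.20 + £73.70 = £520.90
Net pay: £3,320.00 − £520.90 = £2,799.10

£2,799.10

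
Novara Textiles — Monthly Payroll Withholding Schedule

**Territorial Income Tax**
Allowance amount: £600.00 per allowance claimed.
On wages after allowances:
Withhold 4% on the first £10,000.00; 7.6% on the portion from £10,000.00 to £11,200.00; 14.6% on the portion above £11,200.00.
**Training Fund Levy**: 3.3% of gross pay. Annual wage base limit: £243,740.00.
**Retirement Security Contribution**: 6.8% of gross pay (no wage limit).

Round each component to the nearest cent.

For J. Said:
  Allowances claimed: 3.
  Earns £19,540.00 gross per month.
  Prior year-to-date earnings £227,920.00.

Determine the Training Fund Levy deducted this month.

£522.06

Training Fund Levy: cap £243,740.00 − YTD £227,920.00 = £15,820.00 subject; 3.3% × £15,820.00 = £522.06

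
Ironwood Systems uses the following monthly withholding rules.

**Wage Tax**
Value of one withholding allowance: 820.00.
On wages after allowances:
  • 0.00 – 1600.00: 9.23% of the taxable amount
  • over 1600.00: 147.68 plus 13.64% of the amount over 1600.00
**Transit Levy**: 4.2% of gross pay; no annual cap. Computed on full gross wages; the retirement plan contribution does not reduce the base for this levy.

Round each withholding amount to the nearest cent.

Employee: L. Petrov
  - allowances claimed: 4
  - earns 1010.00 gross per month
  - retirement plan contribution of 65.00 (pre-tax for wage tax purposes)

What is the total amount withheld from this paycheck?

42.42

Wage Tax: taxable = 1010.00 − 65.00 − 4×820.00 = -2335.00
  Taxable ≤ 0 → 0.00
Transit Levy: 4.2% × 1010.00 = 42.42
Total: 0.00 + 42.42 = 42.42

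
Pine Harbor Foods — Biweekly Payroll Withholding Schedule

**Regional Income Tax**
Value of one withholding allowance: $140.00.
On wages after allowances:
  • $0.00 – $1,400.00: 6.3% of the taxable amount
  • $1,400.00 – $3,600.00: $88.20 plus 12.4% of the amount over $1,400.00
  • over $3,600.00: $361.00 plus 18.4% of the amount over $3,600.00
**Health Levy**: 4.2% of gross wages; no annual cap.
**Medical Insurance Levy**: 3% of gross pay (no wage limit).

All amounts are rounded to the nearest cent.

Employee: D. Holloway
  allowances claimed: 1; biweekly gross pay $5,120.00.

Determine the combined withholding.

$983.56

Regional Income Tax: taxable = $5,120.00 − 1×$140.00 = $4,980.00
  $361.00 + 18.4% × ($4,980.00 − $3,600.00) = $361.00 + 18.4% × $1,380.00 = $614.92
Health Levy: 4.2% × $5,120.00 = $215.04
Medical Insurance Levy: 3% × $5,120.00 = $153.60
Total: $614.92 + $215.04 + $153.60 = $983.56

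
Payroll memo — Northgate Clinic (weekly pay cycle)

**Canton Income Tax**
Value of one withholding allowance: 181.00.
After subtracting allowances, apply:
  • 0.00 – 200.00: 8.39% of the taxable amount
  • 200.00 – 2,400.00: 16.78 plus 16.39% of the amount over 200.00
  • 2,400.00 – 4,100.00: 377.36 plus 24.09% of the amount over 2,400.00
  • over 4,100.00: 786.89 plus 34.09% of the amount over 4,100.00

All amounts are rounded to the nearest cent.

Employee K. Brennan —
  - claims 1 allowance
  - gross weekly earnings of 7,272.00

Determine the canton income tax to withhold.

1,806.52

Canton Income Tax: taxable = 7,272.00 − 1×181.00 = 7,091.00
  786.89 + 34.09% × (7,091.00 − 4,100.00) = 786.89 + 34.09% × 2,991.00 = 1,806.52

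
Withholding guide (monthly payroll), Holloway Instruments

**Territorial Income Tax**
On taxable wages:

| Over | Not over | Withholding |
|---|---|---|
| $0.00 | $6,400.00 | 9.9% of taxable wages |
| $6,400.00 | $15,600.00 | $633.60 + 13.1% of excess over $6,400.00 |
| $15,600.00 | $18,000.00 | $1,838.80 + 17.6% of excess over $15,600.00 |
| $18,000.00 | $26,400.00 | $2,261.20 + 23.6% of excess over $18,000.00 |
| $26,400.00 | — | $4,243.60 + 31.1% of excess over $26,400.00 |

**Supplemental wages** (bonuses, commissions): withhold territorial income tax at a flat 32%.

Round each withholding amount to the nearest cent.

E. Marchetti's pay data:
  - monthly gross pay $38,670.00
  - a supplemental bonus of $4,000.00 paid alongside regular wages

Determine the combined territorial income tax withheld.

Territorial Income Tax: taxable = $38,670.00
  $4,243.60 + 31.1% × ($38,670.00 − $26,400.00) = $4,243.60 + 31.1% × $12,270.00 = $8,059.57
Supplemental (32% flat on bonus): 32% × $4,000.00 = $1,280.00
Total territorial income tax: $8,059.57 + $1,280.00 = $9,339.57

$9,339.57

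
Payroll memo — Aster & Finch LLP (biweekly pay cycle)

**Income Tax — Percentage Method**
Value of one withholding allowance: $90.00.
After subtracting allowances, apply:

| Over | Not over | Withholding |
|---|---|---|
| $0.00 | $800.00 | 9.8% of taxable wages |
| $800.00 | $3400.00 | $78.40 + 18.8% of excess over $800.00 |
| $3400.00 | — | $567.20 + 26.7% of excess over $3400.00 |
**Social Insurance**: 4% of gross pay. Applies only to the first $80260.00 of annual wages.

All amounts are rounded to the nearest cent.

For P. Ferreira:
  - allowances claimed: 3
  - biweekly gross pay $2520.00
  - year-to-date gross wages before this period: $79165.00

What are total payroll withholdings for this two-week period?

Income Tax: taxable = $2520.00 − 3×$90.00 = $2250.00
  $78.40 + 18.8% × ($2250.00 − $800.00) = $78.40 + 18.8% × $1450.00 = $351.00
Social Insurance: cap $80260.00 − YTD $79165.00 = $1095.00 subject; 4% × $1095.00 = $43.80
Total: $351.00 + $43.80 = $394.80

$394.80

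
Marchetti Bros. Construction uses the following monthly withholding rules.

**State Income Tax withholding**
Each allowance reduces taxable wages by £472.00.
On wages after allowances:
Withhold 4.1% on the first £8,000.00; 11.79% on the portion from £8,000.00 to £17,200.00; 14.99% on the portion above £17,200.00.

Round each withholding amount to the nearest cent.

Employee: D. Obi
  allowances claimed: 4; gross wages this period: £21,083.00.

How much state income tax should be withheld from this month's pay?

£1,711.73

State Income Tax: taxable = £21,083.00 − 4×£472.00 = £19,195.00
  £1,412.68 + 14.99% × (£19,195.00 − £17,200.00) = £1,412.68 + 14.99% × £1,995.00 = £1,711.73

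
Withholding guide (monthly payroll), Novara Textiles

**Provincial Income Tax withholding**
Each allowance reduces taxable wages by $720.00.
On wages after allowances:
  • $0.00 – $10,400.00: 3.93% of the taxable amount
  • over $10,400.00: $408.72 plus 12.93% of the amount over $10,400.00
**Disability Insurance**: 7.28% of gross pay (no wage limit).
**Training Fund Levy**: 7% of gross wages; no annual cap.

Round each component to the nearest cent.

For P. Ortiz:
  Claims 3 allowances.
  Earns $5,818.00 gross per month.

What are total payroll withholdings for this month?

Provincial Income Tax: taxable = $5,818.00 − 3×$720.00 = $3,658.00
  3.93% × $3,658.00 = $143.76
Disability Insurance: 7.28% × $5,818.00 = $423.55
Training Fund Levy: 7% × $5,818.00 = $407.26
Total: $143.76 + $423.55 + $407.26 = $974.57

$974.57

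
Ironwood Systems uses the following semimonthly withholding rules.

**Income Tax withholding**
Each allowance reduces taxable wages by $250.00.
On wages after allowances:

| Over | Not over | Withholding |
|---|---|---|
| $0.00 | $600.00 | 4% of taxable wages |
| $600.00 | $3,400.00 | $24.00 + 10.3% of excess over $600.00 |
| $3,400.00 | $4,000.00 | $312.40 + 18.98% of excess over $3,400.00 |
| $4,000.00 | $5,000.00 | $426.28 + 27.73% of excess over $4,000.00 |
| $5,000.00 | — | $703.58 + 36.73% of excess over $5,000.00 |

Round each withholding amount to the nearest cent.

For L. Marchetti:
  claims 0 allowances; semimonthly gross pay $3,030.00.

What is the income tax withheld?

Income Tax: taxable = $3,030.00
  $24.00 + 10.3% × ($3,030.00 − $600.00) = $24.00 + 10.3% × $2,430.00 = $274.29

$274.29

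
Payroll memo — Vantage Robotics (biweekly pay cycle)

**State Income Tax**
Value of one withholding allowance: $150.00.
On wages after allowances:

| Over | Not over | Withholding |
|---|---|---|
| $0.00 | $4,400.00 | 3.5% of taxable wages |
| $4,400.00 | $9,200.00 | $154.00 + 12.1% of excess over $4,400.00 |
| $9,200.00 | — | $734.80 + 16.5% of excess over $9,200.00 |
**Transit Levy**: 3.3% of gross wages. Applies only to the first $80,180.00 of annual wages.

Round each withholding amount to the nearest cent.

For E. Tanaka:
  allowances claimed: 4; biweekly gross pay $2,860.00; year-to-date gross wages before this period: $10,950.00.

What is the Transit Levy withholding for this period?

$94.38

Transit Levy: 3.3% × $2,860.00 = $94.38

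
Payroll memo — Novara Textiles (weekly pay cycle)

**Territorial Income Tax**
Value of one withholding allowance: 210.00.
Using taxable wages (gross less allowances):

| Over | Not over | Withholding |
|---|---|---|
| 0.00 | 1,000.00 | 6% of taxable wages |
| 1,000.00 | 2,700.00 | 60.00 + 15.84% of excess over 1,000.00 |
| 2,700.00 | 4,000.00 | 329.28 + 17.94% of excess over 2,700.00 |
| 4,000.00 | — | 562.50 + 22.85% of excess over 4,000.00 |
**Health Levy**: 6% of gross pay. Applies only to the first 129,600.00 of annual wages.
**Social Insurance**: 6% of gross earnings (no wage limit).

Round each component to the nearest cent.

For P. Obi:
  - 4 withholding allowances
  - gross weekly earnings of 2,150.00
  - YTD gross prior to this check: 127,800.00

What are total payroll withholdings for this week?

346.10

Territorial Income Tax: taxable = 2,150.00 − 4×210.00 = 1,310.00
  60.00 + 15.84% × (1,310.00 − 1,000.00) = 60.00 + 15.84% × 310.00 = 109.10
Health Levy: cap 129,600.00 − YTD 127,800.00 = 1,800.00 subject; 6% × 1,800.00 = 108.00
Social Insurance: 6% × 2,150.00 = 129.00
Total: 109.10 + 108.00 + 129.00 = 346.10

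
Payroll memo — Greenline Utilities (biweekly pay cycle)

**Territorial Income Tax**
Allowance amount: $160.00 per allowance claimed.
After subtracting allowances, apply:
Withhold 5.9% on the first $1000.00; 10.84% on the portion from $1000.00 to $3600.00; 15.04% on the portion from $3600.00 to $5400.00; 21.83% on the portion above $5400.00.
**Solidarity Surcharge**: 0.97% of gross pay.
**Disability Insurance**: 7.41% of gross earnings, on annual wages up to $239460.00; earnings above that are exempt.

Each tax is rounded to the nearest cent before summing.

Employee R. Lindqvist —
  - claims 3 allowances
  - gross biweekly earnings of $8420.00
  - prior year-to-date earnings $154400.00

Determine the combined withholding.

$1871.63

Territorial Income Tax: taxable = $8420.00 − 3×$160.00 = $7940.00
  $611.56 + 21.83% × ($7940.00 − $5400.00) = $611.56 + 21.83% × $2540.00 = $1166.04
Solidarity Surcharge: 0.97% × $8420.00 = $81.67
Disability Insurance: 7.41% × $8420.00 = $623.92
Total: $1166.04 + $81.67 + $623.92 = $1871.63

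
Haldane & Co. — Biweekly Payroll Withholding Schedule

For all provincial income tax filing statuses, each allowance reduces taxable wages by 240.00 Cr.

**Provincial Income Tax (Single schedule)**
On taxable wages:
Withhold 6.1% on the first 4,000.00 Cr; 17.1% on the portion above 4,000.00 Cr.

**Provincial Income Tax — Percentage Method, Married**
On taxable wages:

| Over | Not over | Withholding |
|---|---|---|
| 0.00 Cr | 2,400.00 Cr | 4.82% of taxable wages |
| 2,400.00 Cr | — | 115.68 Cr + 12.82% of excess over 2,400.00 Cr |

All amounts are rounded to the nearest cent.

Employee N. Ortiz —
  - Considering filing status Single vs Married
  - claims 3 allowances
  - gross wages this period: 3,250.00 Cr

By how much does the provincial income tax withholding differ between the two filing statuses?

Provincial Income Tax (Single): taxable = 3,250.00 Cr − 3×240.00 Cr = 2,530.00 Cr
  6.1% × 2,530.00 Cr = 154.33 Cr
Provincial Income Tax (Married): taxable = 3,250.00 Cr − 3×240.00 Cr = 2,530.00 Cr
  115.68 Cr + 12.82% × (2,530.00 Cr − 2,400.00 Cr) = 115.68 Cr + 12.82% × 130.00 Cr = 132.35 Cr
Difference: |154.33 Cr − 132.35 Cr| = 21.98 Cr (higher under Single)

21.98 Cr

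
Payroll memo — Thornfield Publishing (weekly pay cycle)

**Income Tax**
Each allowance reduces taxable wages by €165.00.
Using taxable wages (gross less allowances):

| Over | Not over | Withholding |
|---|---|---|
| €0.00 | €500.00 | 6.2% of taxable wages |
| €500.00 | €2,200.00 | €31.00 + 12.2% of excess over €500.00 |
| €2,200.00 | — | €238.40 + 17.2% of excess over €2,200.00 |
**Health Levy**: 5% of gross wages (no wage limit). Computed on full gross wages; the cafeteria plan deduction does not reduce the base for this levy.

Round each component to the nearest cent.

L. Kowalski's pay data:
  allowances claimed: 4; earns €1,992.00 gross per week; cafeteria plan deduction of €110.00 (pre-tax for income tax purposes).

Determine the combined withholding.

€218.68

Income Tax: taxable = €1,992.00 − €110.00 − 4×€165.00 = €1,222.00
  €31.00 + 12.2% × (€1,222.00 − €500.00) = €31.00 + 12.2% × €722.00 = €119.08
Health Levy: 5% × €1,992.00 = €99.60
Total: €119.08 + €99.60 = €218.68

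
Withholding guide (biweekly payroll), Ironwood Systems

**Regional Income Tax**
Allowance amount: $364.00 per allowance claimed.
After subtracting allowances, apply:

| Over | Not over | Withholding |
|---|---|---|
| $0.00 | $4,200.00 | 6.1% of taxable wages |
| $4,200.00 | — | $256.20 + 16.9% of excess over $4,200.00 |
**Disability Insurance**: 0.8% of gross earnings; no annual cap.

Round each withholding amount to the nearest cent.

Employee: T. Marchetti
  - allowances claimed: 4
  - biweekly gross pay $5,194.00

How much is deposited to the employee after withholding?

$4,924.43

Regional Income Tax: taxable = $5,194.00 − 4×$364.00 = $3,738.00
  6.1% × $3,738.00 = $228.02
Disability Insurance: 0.8% × $5,194.00 = $41.55
Total withheld: $228.02 + $41.55 = $269.57
Net pay: $5,194.00 − $269.57 = $4,924.43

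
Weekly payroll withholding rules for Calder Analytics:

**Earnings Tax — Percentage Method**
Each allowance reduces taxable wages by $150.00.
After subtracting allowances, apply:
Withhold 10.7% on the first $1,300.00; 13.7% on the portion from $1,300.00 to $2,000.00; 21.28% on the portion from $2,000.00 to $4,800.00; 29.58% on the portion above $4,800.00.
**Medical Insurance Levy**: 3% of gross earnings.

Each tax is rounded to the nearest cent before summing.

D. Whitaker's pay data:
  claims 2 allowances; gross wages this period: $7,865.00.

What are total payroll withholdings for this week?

$1,884.68

Earnings Tax: taxable = $7,865.00 − 2×$150.00 = $7,565.00
  $830.84 + 29.58% × ($7,565.00 − $4,800.00) = $830.84 + 29.58% × $2,765.00 = $1,648.73
Medical Insurance Levy: 3% × $7,865.00 = $235.95
Total: $1,648.73 + $235.95 = $1,884.68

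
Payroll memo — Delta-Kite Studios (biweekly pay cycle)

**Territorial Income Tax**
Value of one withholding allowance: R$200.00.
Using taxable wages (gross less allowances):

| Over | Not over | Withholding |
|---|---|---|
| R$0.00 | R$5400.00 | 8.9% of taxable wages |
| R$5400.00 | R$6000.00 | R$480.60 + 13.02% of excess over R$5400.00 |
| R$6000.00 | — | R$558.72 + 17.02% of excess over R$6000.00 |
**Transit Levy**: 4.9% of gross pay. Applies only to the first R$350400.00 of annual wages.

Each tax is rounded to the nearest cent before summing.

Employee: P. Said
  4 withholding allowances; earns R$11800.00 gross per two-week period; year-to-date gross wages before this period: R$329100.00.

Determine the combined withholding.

R$1987.92

Territorial Income Tax: taxable = R$11800.00 − 4×R$200.00 = R$11000.00
  R$558.72 + 17.02% × (R$11000.00 − R$6000.00) = R$558.72 + 17.02% × R$5000.00 = R$1409.72
Transit Levy: 4.9% × R$11800.00 = R$578.20
Total: R$1409.72 + R$578.20 = R$1987.92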